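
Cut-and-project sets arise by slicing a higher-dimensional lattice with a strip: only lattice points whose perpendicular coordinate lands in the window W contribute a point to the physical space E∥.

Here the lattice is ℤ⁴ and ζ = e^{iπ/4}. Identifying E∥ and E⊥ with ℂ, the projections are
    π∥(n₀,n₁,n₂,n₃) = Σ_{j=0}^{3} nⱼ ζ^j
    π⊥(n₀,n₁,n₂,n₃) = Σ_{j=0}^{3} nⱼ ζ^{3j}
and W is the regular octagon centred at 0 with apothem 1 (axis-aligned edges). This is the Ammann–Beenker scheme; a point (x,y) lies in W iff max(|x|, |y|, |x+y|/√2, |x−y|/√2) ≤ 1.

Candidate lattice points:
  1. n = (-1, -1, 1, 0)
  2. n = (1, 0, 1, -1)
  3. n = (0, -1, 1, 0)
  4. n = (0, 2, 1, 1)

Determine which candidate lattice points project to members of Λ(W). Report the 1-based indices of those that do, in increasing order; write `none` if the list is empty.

none

π⊥(n) = n₀ + n₁ζ³ + n₂ζ⁶ + n₃ζ⁹ where ζ = e^{iπ/4}.
#1 (-1, -1, 1, 0): internal (-0.2929, -1.7071); octagon support 1.7071 vs apothem 1 → ∉ W
#2 (1, 0, 1, -1): internal (0.2929, -1.7071); octagon support 1.7071 vs apothem 1 → ∉ W
#3 (0, -1, 1, 0): internal (0.7071, -1.7071); octagon support 1.7071 vs apothem 1 → ∉ W
#4 (0, 2, 1, 1): internal (-0.7071, 1.1213); octagon support 1.2929 vs apothem 1 → ∉ W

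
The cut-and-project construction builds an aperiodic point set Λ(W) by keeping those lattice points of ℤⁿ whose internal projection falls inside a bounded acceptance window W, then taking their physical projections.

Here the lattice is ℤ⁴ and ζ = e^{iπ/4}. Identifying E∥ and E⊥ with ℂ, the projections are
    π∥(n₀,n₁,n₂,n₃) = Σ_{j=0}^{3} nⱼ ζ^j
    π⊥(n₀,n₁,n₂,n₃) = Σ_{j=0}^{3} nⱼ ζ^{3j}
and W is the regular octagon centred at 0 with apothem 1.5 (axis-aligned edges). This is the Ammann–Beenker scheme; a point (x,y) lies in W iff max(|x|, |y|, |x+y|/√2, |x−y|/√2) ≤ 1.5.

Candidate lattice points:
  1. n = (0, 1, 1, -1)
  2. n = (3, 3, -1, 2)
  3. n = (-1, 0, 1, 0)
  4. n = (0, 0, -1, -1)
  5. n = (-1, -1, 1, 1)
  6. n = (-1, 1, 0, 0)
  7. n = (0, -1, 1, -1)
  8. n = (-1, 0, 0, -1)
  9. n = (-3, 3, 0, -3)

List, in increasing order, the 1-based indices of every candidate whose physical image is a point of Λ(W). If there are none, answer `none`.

With ζ = e^{iπ/4} the internal vectors are ζ^0,ζ^3,ζ^6,ζ^9.
#1 (0, 1, 1, -1): internal (-1.4142, -1.0000); octagon support 1.7071 vs apothem 1.5 → ∉ W
#2 (3, 3, -1, 2): internal (2.2929, 4.5355); octagon support 4.8284 vs apothem 1.5 → ∉ W
#3 (-1, 0, 1, 0): internal (-1.0000, -1.0000); octagon support 1.4142 vs apothem 1.5 → ∈ W
#4 (0, 0, -1, -1): internal (-0.7071, 0.2929); octagon support 0.7071 vs apothem 1.5 → ∈ W
#5 (-1, -1, 1, 1): internal (0.4142, -1.0000); octagon support 1.0000 vs apothem 1.5 → ∈ W
#6 (-1, 1, 0, 0): internal (-1.7071, 0.7071); octagon support 1.7071 vs apothem 1.5 → ∉ W
#7 (0, -1, 1, -1): internal (0.0000, -2.4142); octagon support 2.4142 vs apothem 1.5 → ∉ W
#8 (-1, 0, 0, -1): internal (-1.7071, -0.7071); octagon support 1.7071 vs apothem 1.5 → ∉ W
#9 (-3, 3, 0, -3): internal (-7.2426, 0.0000); octagon support 7.2426 vs apothem 1.5 → ∉ W

3, 4, 5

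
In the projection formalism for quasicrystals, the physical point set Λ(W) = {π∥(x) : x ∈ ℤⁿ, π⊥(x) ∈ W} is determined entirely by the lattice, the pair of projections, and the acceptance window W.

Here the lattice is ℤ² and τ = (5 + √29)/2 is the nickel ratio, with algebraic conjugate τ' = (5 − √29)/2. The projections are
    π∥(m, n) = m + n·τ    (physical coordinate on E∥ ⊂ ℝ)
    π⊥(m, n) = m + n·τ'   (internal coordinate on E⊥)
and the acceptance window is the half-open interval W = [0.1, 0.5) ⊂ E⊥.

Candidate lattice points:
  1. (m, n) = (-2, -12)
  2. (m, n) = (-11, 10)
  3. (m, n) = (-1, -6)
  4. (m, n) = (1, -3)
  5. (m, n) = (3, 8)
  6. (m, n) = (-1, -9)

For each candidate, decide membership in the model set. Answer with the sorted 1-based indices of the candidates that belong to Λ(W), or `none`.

Numerically τ ≈ 5.1926 and τ' = −1/τ ≈ -0.1926.
#1 (-2,-12): internal coord -2 + (-12)·τ' = +0.3110; +0.3110 ∈ [0.1, 0.5) → IN Λ
#2 (-11,10): internal coord -11 + (10)·τ' = -12.9258; -12.9258 ∉ [0.1, 0.5) → out
#3 (-1,-6): internal coord -1 + (-6)·τ' = +0.1555; +0.1555 ∈ [0.1, 0.5) → IN Λ
#4 (1,-3): internal coord 1 + (-3)·τ' = +1.5777; +1.5777 ∉ [0.1, 0.5) → out
#5 (3,8): internal coord 3 + (8)·τ' = +1.4593; +1.4593 ∉ [0.1, 0.5) → out
#6 (-1,-9): internal coord -1 + (-9)·τ' = +0.7332; +0.7332 ∉ [0.1, 0.5) → out

1, 3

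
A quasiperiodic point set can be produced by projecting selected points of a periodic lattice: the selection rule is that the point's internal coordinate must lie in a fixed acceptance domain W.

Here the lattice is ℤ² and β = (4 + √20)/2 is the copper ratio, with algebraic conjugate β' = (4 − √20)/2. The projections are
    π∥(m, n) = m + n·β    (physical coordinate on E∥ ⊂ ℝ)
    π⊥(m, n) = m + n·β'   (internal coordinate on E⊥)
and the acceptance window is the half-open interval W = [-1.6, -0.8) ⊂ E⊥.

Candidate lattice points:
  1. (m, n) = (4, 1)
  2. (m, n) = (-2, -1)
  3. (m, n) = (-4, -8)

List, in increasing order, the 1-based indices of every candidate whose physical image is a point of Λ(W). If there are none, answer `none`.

Compute β' = (4−√20)/2 = -0.2361, so π⊥(m,n) = m -0.2361·n.
candidate 1: (m,n)=(4,1) → π∥ = 4+1·β ≈ 8.2361, π⊥ = 4+1·β' ≈ 3.7639 ∉ [-1.6, -0.8) ⇒ out
candidate 2: (m,n)=(-2,-1) → π∥ = -2-1·β ≈ -6.2361, π⊥ = -2-1·β' ≈ -1.7639 ∉ [-1.6, -0.8) ⇒ out
candidate 3: (m,n)=(-4,-8) → π∥ = -4-8·β ≈ -37.8885, π⊥ = -4-8·β' ≈ -2.1115 ∉ [-1.6, -0.8) ⇒ out

none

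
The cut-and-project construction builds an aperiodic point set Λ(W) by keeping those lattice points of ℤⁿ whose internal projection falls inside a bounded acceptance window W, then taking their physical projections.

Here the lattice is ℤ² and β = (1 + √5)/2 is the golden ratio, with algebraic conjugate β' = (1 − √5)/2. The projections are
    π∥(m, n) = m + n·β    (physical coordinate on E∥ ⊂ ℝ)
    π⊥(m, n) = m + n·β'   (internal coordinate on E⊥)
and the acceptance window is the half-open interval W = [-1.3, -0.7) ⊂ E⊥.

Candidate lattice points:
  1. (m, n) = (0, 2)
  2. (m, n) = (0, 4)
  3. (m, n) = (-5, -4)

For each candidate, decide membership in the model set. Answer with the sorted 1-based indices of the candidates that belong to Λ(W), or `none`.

Compute β' = (1−√5)/2 = -0.6180, so π⊥(m,n) = m -0.6180·n.
candidate 1: (m,n)=(0,2) → π∥ = 0+2·β ≈ 3.2361, π⊥ = 0+2·β' ≈ -1.2361 ∈ [-1.3, -0.7) ⇒ IN Λ
candidate 2: (m,n)=(0,4) → π∥ = 0+4·β ≈ 6.4721, π⊥ = 0+4·β' ≈ -2.4721 ∉ [-1.3, -0.7) ⇒ out
candidate 3: (m,n)=(-5,-4) → π∥ = -5-4·β ≈ -11.4721, π⊥ = -5-4·β' ≈ -2.5279 ∉ [-1.3, -0.7) ⇒ out

1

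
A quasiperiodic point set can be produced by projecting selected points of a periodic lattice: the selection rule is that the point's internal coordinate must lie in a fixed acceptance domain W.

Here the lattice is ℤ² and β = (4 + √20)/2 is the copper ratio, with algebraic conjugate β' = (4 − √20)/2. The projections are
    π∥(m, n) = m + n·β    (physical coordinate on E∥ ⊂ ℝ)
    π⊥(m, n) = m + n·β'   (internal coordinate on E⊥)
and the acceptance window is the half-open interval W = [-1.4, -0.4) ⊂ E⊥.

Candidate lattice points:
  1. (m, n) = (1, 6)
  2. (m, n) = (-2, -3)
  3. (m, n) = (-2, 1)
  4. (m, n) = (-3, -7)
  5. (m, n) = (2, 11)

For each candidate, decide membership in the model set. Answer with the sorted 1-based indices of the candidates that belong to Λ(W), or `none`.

1, 2, 4, 5

β' = (4−√20)/2 ≈ -0.236068.
[1] lift (1,6): star map gives -0.416408; window check -1.4 ≤ -0.416408 < -0.4 is true → IN Λ
[2] lift (-2,-3): star map gives -1.291796; window check -1.4 ≤ -1.291796 < -0.4 is true → IN Λ
[3] lift (-2,1): star map gives -2.236068; window check -1.4 ≤ -2.236068 < -0.4 is false → out
[4] lift (-3,-7): star map gives -1.347524; window check -1.4 ≤ -1.347524 < -0.4 is true → IN Λ
[5] lift (2,11): star map gives -0.596748; window check -1.4 ≤ -0.596748 < -0.4 is true → IN Λ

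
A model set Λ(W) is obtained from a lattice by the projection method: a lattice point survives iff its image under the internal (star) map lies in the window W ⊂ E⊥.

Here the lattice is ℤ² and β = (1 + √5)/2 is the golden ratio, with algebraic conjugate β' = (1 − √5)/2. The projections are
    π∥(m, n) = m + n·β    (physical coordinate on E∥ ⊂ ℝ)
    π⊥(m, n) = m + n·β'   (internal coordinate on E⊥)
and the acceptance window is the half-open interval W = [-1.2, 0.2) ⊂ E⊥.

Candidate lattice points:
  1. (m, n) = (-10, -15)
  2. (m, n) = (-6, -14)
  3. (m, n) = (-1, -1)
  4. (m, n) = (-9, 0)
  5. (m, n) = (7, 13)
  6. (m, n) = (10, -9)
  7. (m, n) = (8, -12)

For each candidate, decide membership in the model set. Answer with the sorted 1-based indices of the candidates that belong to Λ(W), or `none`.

1, 3, 5

Compute β' = (1−√5)/2 = -0.618034, so π⊥(m,n) = m -0.618034·n.
#1 (-10,-15): internal coord -10 + (-15)·β' = -0.729490; -0.729490 ∈ [-1.2, 0.2) → IN Λ
#2 (-6,-14): internal coord -6 + (-14)·β' = +2.652476; +2.652476 ∉ [-1.2, 0.2) → out
#3 (-1,-1): internal coord -1 + (-1)·β' = -0.381966; -0.381966 ∈ [-1.2, 0.2) → IN Λ
#4 (-9,0): internal coord -9 + (0)·β' = -9.000000; -9.000000 ∉ [-1.2, 0.2) → out
#5 (7,13): internal coord 7 + (13)·β' = -1.034442; -1.034442 ∈ [-1.2, 0.2) → IN Λ
#6 (10,-9): internal coord 10 + (-9)·β' = +15.562306; +15.562306 ∉ [-1.2, 0.2) → out
#7 (8,-12): internal coord 8 + (-12)·β' = +15.416408; +15.416408 ∉ [-1.2, 0.2) → out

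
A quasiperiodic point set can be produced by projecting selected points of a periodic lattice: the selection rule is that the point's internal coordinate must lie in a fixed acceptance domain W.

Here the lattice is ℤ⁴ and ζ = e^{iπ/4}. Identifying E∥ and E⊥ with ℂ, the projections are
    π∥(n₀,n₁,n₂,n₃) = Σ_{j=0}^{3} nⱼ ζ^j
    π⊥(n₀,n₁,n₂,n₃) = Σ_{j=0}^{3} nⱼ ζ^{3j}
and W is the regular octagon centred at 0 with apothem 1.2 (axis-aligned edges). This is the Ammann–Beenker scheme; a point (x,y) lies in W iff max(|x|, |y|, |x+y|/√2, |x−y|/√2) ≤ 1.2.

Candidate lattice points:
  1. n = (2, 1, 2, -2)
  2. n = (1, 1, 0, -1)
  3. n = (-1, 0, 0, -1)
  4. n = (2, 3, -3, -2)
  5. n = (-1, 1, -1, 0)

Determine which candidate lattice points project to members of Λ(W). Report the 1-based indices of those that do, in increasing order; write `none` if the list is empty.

With ζ = e^{iπ/4} the internal vectors are ζ^0,ζ^3,ζ^6,ζ^9.
#1 (2, 1, 2, -2): internal (-0.121320, -2.707107); octagon support 2.707107 vs apothem 1.2 → ∉ W
#2 (1, 1, 0, -1): internal (-0.414214, 0.000000); octagon support 0.414214 vs apothem 1.2 → ∈ W
#3 (-1, 0, 0, -1): internal (-1.707107, -0.707107); octagon support 1.707107 vs apothem 1.2 → ∉ W
#4 (2, 3, -3, -2): internal (-1.535534, 3.707107); octagon support 3.707107 vs apothem 1.2 → ∉ W
#5 (-1, 1, -1, 0): internal (-1.707107, 1.707107); octagon support 2.414214 vs apothem 1.2 → ∉ W

2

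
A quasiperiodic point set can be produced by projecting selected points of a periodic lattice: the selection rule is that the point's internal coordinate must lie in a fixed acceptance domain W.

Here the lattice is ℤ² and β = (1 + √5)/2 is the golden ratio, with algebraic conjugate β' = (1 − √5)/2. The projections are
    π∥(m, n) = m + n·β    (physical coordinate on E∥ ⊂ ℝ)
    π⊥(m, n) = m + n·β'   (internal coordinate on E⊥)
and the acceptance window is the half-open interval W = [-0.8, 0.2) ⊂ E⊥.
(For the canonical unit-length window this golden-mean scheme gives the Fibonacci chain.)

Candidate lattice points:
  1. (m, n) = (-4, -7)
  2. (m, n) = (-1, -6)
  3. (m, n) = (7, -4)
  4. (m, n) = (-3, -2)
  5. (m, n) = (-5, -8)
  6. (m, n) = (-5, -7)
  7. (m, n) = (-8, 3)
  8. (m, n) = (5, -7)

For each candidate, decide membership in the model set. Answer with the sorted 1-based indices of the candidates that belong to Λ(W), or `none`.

5, 6

β' = (1−√5)/2 ≈ -0.618034.
[1] lift (-4,-7): star map gives 0.326238; window check -0.8 ≤ 0.326238 < 0.2 is false → out
[2] lift (-1,-6): star map gives 2.708204; window check -0.8 ≤ 2.708204 < 0.2 is false → out
[3] lift (7,-4): star map gives 9.472136; window check -0.8 ≤ 9.472136 < 0.2 is false → out
[4] lift (-3,-2): star map gives -1.763932; window check -0.8 ≤ -1.763932 < 0.2 is false → out
[5] lift (-5,-8): star map gives -0.055728; window check -0.8 ≤ -0.055728 < 0.2 is true → IN Λ
[6] lift (-5,-7): star map gives -0.673762; window check -0.8 ≤ -0.673762 < 0.2 is true → IN Λ
[7] lift (-8,3): star map gives -9.854102; window check -0.8 ≤ -9.854102 < 0.2 is false → out
[8] lift (5,-7): star map gives 9.326238; window check -0.8 ≤ 9.326238 < 0.2 is false → out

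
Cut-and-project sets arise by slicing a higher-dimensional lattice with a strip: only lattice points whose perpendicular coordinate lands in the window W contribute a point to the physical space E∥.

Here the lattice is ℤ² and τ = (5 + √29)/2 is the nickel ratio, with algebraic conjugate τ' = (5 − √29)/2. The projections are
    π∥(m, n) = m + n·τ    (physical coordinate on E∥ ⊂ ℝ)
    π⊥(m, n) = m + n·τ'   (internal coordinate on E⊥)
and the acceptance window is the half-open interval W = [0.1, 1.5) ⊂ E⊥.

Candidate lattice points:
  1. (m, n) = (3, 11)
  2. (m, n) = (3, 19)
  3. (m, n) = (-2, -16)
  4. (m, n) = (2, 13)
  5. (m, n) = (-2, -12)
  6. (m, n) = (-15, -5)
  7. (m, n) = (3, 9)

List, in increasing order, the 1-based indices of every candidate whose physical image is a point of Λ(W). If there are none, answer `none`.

1, 3, 5, 7

Compute τ' = (5−√29)/2 = -0.192582, so π⊥(m,n) = m -0.192582·n.
#1 (3,11): internal coord 3 + (11)·τ' = +0.881594; +0.881594 ∈ [0.1, 1.5) → IN Λ
#2 (3,19): internal coord 3 + (19)·τ' = -0.659066; -0.659066 ∉ [0.1, 1.5) → out
#3 (-2,-16): internal coord -2 + (-16)·τ' = +1.081318; +1.081318 ∈ [0.1, 1.5) → IN Λ
#4 (2,13): internal coord 2 + (13)·τ' = -0.503571; -0.503571 ∉ [0.1, 1.5) → out
#5 (-2,-12): internal coord -2 + (-12)·τ' = +0.310989; +0.310989 ∈ [0.1, 1.5) → IN Λ
#6 (-15,-5): internal coord -15 + (-5)·τ' = -14.037088; -14.037088 ∉ [0.1, 1.5) → out
#7 (3,9): internal coord 3 + (9)·τ' = +1.266758; +1.266758 ∈ [0.1, 1.5) → IN Λ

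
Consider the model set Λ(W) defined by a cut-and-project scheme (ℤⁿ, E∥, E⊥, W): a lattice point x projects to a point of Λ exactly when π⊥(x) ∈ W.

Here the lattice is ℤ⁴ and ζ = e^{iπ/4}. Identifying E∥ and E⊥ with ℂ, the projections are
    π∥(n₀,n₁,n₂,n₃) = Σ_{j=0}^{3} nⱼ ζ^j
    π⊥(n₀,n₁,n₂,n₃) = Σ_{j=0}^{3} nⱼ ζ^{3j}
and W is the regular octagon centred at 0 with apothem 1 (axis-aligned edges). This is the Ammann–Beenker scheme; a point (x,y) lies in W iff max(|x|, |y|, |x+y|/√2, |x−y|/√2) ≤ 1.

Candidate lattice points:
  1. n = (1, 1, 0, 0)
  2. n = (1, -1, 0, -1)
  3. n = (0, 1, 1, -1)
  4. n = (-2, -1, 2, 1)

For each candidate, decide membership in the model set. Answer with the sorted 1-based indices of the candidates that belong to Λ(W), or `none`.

1

With ζ = e^{iπ/4} the internal vectors are ζ^0,ζ^3,ζ^6,ζ^9.
#1 (1, 1, 0, 0): internal (0.2929, 0.7071); octagon support 0.7071 vs apothem 1 → ∈ W
#2 (1, -1, 0, -1): internal (1.0000, -1.4142); octagon support 1.7071 vs apothem 1 → ∉ W
#3 (0, 1, 1, -1): internal (-1.4142, -1.0000); octagon support 1.7071 vs apothem 1 → ∉ W
#4 (-2, -1, 2, 1): internal (-0.5858, -2.0000); octagon support 2.0000 vs apothem 1 → ∉ W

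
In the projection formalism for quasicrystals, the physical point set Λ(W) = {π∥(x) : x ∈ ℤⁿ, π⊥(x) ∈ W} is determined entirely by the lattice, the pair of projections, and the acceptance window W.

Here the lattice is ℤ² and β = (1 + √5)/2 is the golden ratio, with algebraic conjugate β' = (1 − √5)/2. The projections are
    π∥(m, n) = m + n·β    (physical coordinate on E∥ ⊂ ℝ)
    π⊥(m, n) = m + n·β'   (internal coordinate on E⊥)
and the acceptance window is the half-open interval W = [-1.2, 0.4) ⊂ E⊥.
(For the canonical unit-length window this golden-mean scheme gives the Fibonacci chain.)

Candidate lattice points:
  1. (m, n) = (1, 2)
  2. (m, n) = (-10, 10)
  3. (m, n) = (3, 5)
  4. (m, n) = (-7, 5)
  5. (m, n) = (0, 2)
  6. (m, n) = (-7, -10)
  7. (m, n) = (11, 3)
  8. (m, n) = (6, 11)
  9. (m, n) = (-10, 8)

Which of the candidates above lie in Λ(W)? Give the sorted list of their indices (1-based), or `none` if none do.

1, 3, 6, 8

Numerically β ≈ 1.618034 and β' = −1/β ≈ -0.618034.
#1 (1,2): internal coord 1 + (2)·β' = -0.236068; -0.236068 ∈ [-1.2, 0.4) → IN Λ
#2 (-10,10): internal coord -10 + (10)·β' = -16.180340; -16.180340 ∉ [-1.2, 0.4) → out
#3 (3,5): internal coord 3 + (5)·β' = -0.090170; -0.090170 ∈ [-1.2, 0.4) → IN Λ
#4 (-7,5): internal coord -7 + (5)·β' = -10.090170; -10.090170 ∉ [-1.2, 0.4) → out
#5 (0,2): internal coord 0 + (2)·β' = -1.236068; -1.236068 ∉ [-1.2, 0.4) → out
#6 (-7,-10): internal coord -7 + (-10)·β' = -0.819660; -0.819660 ∈ [-1.2, 0.4) → IN Λ
#7 (11,3): internal coord 11 + (3)·β' = +9.145898; +9.145898 ∉ [-1.2, 0.4) → out
#8 (6,11): internal coord 6 + (11)·β' = -0.798374; -0.798374 ∈ [-1.2, 0.4) → IN Λ
#9 (-10,8): internal coord -10 + (8)·β' = -14.944272; -14.944272 ∉ [-1.2, 0.4) → out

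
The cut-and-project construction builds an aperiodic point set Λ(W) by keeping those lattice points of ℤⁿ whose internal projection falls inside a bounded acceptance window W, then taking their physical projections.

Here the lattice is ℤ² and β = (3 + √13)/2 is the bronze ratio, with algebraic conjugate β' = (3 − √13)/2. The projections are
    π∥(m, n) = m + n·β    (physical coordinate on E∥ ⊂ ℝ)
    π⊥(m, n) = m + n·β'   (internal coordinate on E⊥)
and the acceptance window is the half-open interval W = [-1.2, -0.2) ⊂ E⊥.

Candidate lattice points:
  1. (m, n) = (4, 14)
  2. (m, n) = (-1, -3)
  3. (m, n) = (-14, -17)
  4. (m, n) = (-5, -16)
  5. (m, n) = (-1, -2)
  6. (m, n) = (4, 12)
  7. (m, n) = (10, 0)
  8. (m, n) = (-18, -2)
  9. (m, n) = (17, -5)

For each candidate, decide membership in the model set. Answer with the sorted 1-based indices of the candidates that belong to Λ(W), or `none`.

Numerically β ≈ 3.302776 and β' = −1/β ≈ -0.302776.
#1 (4,14): internal coord 4 + (14)·β' = -0.238859; -0.238859 ∈ [-1.2, -0.2) → IN Λ
#2 (-1,-3): internal coord -1 + (-3)·β' = -0.091673; -0.091673 ∉ [-1.2, -0.2) → out
#3 (-14,-17): internal coord -14 + (-17)·β' = -8.852814; -8.852814 ∉ [-1.2, -0.2) → out
#4 (-5,-16): internal coord -5 + (-16)·β' = -0.155590; -0.155590 ∉ [-1.2, -0.2) → out
#5 (-1,-2): internal coord -1 + (-2)·β' = -0.394449; -0.394449 ∈ [-1.2, -0.2) → IN Λ
#6 (4,12): internal coord 4 + (12)·β' = +0.366692; +0.366692 ∉ [-1.2, -0.2) → out
#7 (10,0): internal coord 10 + (0)·β' = +10.000000; +10.000000 ∉ [-1.2, -0.2) → out
#8 (-18,-2): internal coord -18 + (-2)·β' = -17.394449; -17.394449 ∉ [-1.2, -0.2) → out
#9 (17,-5): internal coord 17 + (-5)·β' = +18.513878; +18.513878 ∉ [-1.2, -0.2) → out

1, 5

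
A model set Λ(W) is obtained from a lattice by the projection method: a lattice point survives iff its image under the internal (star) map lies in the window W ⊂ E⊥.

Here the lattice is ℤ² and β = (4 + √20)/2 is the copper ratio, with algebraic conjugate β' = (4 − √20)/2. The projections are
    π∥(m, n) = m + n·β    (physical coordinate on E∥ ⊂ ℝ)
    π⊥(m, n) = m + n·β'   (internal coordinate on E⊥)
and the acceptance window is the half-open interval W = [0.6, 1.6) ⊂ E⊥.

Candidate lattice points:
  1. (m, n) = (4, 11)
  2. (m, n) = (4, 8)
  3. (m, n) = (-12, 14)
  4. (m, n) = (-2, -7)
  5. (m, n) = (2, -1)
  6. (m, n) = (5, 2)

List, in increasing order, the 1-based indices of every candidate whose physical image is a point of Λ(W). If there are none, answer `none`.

Compute β' = (4−√20)/2 = -0.236068, so π⊥(m,n) = m -0.236068·n.
#1 (4,11): internal coord 4 + (11)·β' = +1.403252; +1.403252 ∈ [0.6, 1.6) → IN Λ
#2 (4,8): internal coord 4 + (8)·β' = +2.111456; +2.111456 ∉ [0.6, 1.6) → out
#3 (-12,14): internal coord -12 + (14)·β' = -15.304952; -15.304952 ∉ [0.6, 1.6) → out
#4 (-2,-7): internal coord -2 + (-7)·β' = -0.347524; -0.347524 ∉ [0.6, 1.6) → out
#5 (2,-1): internal coord 2 + (-1)·β' = +2.236068; +2.236068 ∉ [0.6, 1.6) → out
#6 (5,2): internal coord 5 + (2)·β' = +4.527864; +4.527864 ∉ [0.6, 1.6) → out

1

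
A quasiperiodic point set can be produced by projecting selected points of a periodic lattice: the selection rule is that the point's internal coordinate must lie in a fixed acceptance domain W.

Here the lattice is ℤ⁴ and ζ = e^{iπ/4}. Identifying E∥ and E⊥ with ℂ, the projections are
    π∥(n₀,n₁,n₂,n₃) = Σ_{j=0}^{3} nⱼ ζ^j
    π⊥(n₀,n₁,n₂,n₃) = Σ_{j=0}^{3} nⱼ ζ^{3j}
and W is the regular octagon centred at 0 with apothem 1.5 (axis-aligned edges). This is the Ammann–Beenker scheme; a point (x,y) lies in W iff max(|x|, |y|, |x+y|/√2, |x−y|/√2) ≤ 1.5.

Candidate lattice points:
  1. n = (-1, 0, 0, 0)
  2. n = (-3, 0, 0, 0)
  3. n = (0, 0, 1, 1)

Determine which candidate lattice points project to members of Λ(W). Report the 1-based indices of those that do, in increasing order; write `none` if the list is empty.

1, 3

Internal map: ζ^{3j} for j=0..3 gives (1,0), (−√2/2,√2/2), (0,−1), (√2/2,√2/2).
candidate 1: n = (-1, 0, 0, 0) → π⊥ ≈ (-1.000000, +0.000000); max(|x|,|y|,|x±y|/√2) = 1.000000 ≤ 1.5 ⇒ ∈ W
candidate 2: n = (-3, 0, 0, 0) → π⊥ ≈ (-3.000000, +0.000000); max(|x|,|y|,|x±y|/√2) = 3.000000 > 1.5 ⇒ ∉ W
candidate 3: n = (0, 0, 1, 1) → π⊥ ≈ (+0.707107, -0.292893); max(|x|,|y|,|x±y|/√2) = 0.707107 ≤ 1.5 ⇒ ∈ W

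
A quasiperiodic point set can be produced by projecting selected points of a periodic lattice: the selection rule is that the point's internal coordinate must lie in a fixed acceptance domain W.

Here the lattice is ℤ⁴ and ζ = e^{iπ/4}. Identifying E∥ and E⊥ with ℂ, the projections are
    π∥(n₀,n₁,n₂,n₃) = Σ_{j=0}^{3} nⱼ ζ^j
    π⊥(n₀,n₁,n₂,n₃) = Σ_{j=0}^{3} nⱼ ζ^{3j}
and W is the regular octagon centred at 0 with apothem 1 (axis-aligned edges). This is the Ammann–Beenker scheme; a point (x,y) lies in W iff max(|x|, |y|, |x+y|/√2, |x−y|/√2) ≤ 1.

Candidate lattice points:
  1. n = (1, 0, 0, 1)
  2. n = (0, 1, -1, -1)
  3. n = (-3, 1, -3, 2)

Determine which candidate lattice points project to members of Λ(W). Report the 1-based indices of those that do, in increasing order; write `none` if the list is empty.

With ζ = e^{iπ/4} the internal vectors are ζ^0,ζ^3,ζ^6,ζ^9.
#1 (1, 0, 0, 1): internal (1.70711, 0.70711); octagon support 1.70711 vs apothem 1 → ∉ W
#2 (0, 1, -1, -1): internal (-1.41421, 1.00000); octagon support 1.70711 vs apothem 1 → ∉ W
#3 (-3, 1, -3, 2): internal (-2.29289, 5.12132); octagon support 5.24264 vs apothem 1 → ∉ W

none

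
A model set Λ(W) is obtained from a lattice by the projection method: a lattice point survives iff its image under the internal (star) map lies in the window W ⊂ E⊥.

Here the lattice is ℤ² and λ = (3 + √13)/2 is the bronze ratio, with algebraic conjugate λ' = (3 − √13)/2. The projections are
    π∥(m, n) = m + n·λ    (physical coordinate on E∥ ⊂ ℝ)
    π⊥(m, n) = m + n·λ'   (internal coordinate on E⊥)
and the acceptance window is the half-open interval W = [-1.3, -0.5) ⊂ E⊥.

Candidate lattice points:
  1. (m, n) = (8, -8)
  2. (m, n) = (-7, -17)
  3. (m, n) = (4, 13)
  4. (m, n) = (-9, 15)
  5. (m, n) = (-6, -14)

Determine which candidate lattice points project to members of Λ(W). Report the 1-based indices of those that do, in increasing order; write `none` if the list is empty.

λ' = (3−√13)/2 ≈ -0.302776.
[1] lift (8,-8): star map gives 10.422205; window check -1.3 ≤ 10.422205 < -0.5 is false → out
[2] lift (-7,-17): star map gives -1.852814; window check -1.3 ≤ -1.852814 < -0.5 is false → out
[3] lift (4,13): star map gives 0.063917; window check -1.3 ≤ 0.063917 < -0.5 is false → out
[4] lift (-9,15): star map gives -13.541635; window check -1.3 ≤ -13.541635 < -0.5 is false → out
[5] lift (-6,-14): star map gives -1.761141; window check -1.3 ≤ -1.761141 < -0.5 is false → out

none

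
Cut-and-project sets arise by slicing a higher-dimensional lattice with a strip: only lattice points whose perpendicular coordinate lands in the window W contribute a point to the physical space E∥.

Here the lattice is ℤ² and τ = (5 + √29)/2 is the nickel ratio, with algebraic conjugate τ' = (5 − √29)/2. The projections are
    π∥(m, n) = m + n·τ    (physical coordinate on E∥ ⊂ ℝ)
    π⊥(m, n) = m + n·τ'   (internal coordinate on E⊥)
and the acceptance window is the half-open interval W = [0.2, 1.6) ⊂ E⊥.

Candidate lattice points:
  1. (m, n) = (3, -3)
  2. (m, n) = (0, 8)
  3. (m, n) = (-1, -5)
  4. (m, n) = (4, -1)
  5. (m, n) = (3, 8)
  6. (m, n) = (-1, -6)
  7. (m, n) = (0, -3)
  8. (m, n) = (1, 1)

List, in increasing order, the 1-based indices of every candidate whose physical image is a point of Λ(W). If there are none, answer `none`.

Numerically τ ≈ 5.192582 and τ' = −1/τ ≈ -0.192582.
#1 (3,-3): internal coord 3 + (-3)·τ' = +3.577747; +3.577747 ∉ [0.2, 1.6) → out
#2 (0,8): internal coord 0 + (8)·τ' = -1.540659; -1.540659 ∉ [0.2, 1.6) → out
#3 (-1,-5): internal coord -1 + (-5)·τ' = -0.037088; -0.037088 ∉ [0.2, 1.6) → out
#4 (4,-1): internal coord 4 + (-1)·τ' = +4.192582; +4.192582 ∉ [0.2, 1.6) → out
#5 (3,8): internal coord 3 + (8)·τ' = +1.459341; +1.459341 ∈ [0.2, 1.6) → IN Λ
#6 (-1,-6): internal coord -1 + (-6)·τ' = +0.155494; +0.155494 ∉ [0.2, 1.6) → out
#7 (0,-3): internal coord 0 + (-3)·τ' = +0.577747; +0.577747 ∈ [0.2, 1.6) → IN Λ
#8 (1,1): internal coord 1 + (1)·τ' = +0.807418; +0.807418 ∈ [0.2, 1.6) → IN Λ

5, 7, 8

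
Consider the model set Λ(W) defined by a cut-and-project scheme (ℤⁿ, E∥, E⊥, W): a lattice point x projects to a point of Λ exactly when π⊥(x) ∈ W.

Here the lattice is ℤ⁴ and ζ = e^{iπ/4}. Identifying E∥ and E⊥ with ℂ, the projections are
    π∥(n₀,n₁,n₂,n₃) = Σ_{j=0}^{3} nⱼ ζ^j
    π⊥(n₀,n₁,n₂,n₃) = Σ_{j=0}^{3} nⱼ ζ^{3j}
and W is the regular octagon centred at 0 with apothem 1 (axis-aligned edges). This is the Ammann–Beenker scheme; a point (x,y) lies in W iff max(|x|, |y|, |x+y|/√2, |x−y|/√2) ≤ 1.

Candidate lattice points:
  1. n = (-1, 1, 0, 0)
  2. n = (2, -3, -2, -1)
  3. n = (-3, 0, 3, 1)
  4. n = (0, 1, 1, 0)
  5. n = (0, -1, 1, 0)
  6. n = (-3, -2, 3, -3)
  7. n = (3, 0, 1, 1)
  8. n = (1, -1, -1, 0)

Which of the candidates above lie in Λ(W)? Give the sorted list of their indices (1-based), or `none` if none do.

Internal map: ζ^{3j} for j=0..3 gives (1,0), (−√2/2,√2/2), (0,−1), (√2/2,√2/2).
candidate 1: n = (-1, 1, 0, 0) → π⊥ ≈ (-1.7071, +0.7071); max(|x|,|y|,|x±y|/√2) = 1.7071 > 1 ⇒ ∉ W
candidate 2: n = (2, -3, -2, -1) → π⊥ ≈ (+3.4142, -0.8284); max(|x|,|y|,|x±y|/√2) = 3.4142 > 1 ⇒ ∉ W
candidate 3: n = (-3, 0, 3, 1) → π⊥ ≈ (-2.2929, -2.2929); max(|x|,|y|,|x±y|/√2) = 3.2426 > 1 ⇒ ∉ W
candidate 4: n = (0, 1, 1, 0) → π⊥ ≈ (-0.7071, -0.2929); max(|x|,|y|,|x±y|/√2) = 0.7071 ≤ 1 ⇒ ∈ W
candidate 5: n = (0, -1, 1, 0) → π⊥ ≈ (+0.7071, -1.7071); max(|x|,|y|,|x±y|/√2) = 1.7071 > 1 ⇒ ∉ W
candidate 6: n = (-3, -2, 3, -3) → π⊥ ≈ (-3.7071, -6.5355); max(|x|,|y|,|x±y|/√2) = 7.2426 > 1 ⇒ ∉ W
candidate 7: n = (3, 0, 1, 1) → π⊥ ≈ (+3.7071, -0.2929); max(|x|,|y|,|x±y|/√2) = 3.7071 > 1 ⇒ ∉ W
candidate 8: n = (1, -1, -1, 0) → π⊥ ≈ (+1.7071, +0.2929); max(|x|,|y|,|x±y|/√2) = 1.7071 > 1 ⇒ ∉ W

4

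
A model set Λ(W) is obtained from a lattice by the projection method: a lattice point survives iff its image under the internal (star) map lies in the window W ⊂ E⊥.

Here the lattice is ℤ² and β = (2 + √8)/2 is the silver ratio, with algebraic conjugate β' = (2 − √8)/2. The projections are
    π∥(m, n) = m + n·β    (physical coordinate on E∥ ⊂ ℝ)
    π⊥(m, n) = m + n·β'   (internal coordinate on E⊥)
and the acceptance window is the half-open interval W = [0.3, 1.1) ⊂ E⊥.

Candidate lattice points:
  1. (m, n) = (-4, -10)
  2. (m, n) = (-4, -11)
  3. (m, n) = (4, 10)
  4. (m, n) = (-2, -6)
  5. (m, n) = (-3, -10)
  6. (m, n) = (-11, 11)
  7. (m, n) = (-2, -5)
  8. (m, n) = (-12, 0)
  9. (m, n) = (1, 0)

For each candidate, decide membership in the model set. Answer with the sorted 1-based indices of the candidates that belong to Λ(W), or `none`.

Numerically β ≈ 2.414214 and β' = −1/β ≈ -0.414214.
#1 (-4,-10): internal coord -4 + (-10)·β' = +0.142136; +0.142136 ∉ [0.3, 1.1) → out
#2 (-4,-11): internal coord -4 + (-11)·β' = +0.556349; +0.556349 ∈ [0.3, 1.1) → IN Λ
#3 (4,10): internal coord 4 + (10)·β' = -0.142136; -0.142136 ∉ [0.3, 1.1) → out
#4 (-2,-6): internal coord -2 + (-6)·β' = +0.485281; +0.485281 ∈ [0.3, 1.1) → IN Λ
#5 (-3,-10): internal coord -3 + (-10)·β' = +1.142136; +1.142136 ∉ [0.3, 1.1) → out
#6 (-11,11): internal coord -11 + (11)·β' = -15.556349; -15.556349 ∉ [0.3, 1.1) → out
#7 (-2,-5): internal coord -2 + (-5)·β' = +0.071068; +0.071068 ∉ [0.3, 1.1) → out
#8 (-12,0): internal coord -12 + (0)·β' = -12.000000; -12.000000 ∉ [0.3, 1.1) → out
#9 (1,0): internal coord 1 + (0)·β' = +1.000000; +1.000000 ∈ [0.3, 1.1) → IN Λ

2, 4, 9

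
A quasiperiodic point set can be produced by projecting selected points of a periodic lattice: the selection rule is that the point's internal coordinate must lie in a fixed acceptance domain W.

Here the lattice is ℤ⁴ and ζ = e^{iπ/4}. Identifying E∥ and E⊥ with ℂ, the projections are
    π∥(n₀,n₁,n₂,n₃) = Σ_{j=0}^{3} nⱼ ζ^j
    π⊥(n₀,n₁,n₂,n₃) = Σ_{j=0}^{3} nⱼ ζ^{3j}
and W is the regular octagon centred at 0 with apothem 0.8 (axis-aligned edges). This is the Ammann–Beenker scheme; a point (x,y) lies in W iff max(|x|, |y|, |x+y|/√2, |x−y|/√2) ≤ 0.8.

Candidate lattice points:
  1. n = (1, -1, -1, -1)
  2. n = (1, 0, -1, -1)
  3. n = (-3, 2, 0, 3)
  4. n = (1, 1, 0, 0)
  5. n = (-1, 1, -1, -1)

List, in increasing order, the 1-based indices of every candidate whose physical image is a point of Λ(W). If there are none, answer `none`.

π⊥(n) = n₀ + n₁ζ³ + n₂ζ⁶ + n₃ζ⁹ where ζ = e^{iπ/4}.
#1 (1, -1, -1, -1): internal (1.00000, -0.41421); octagon support 1.00000 vs apothem 0.8 → ∉ W
#2 (1, 0, -1, -1): internal (0.29289, 0.29289); octagon support 0.41421 vs apothem 0.8 → ∈ W
#3 (-3, 2, 0, 3): internal (-2.29289, 3.53553); octagon support 4.12132 vs apothem 0.8 → ∉ W
#4 (1, 1, 0, 0): internal (0.29289, 0.70711); octagon support 0.70711 vs apothem 0.8 → ∈ W
#5 (-1, 1, -1, -1): internal (-2.41421, 1.00000); octagon support 2.41421 vs apothem 0.8 → ∉ W

2, 4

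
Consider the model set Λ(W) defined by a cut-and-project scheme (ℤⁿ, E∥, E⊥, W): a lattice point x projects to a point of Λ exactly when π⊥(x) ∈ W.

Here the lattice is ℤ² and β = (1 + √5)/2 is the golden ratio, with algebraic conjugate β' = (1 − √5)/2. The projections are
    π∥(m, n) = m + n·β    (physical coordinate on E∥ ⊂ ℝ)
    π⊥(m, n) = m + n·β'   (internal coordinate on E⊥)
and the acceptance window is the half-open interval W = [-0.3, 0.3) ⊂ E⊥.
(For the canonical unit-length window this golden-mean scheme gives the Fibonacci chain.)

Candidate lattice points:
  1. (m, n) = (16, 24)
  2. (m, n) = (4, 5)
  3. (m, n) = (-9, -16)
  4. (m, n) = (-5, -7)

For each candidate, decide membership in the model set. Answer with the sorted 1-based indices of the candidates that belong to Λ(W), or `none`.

Compute β' = (1−√5)/2 = -0.6180, so π⊥(m,n) = m -0.6180·n.
#1 (16,24): internal coord 16 + (24)·β' = +1.1672; +1.1672 ∉ [-0.3, 0.3) → out
#2 (4,5): internal coord 4 + (5)·β' = +0.9098; +0.9098 ∉ [-0.3, 0.3) → out
#3 (-9,-16): internal coord -9 + (-16)·β' = +0.8885; +0.8885 ∉ [-0.3, 0.3) → out
#4 (-5,-7): internal coord -5 + (-7)·β' = -0.6738; -0.6738 ∉ [-0.3, 0.3) → out

none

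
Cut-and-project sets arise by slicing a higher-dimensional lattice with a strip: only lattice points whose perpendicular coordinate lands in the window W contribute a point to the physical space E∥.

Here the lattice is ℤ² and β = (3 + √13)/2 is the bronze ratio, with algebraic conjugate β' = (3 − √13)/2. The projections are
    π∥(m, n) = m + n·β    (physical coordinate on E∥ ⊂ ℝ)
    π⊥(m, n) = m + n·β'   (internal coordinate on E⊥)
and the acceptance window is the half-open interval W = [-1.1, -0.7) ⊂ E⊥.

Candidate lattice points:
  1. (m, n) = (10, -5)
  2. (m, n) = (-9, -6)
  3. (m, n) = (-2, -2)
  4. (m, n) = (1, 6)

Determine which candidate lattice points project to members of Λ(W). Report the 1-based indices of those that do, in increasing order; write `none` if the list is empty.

4

Numerically β ≈ 3.3028 and β' = −1/β ≈ -0.3028.
candidate 1: (m,n)=(10,-5) → π∥ = 10-5·β ≈ -6.5139, π⊥ = 10-5·β' ≈ 11.5139 ∉ [-1.1, -0.7) ⇒ out
candidate 2: (m,n)=(-9,-6) → π∥ = -9-6·β ≈ -28.8167, π⊥ = -9-6·β' ≈ -7.1833 ∉ [-1.1, -0.7) ⇒ out
candidate 3: (m,n)=(-2,-2) → π∥ = -2-2·β ≈ -8.6056, π⊥ = -2-2·β' ≈ -1.3944 ∉ [-1.1, -0.7) ⇒ out
candidate 4: (m,n)=(1,6) → π∥ = 1+6·β ≈ 20.8167, π⊥ = 1+6·β' ≈ -0.8167 ∈ [-1.1, -0.7) ⇒ IN Λ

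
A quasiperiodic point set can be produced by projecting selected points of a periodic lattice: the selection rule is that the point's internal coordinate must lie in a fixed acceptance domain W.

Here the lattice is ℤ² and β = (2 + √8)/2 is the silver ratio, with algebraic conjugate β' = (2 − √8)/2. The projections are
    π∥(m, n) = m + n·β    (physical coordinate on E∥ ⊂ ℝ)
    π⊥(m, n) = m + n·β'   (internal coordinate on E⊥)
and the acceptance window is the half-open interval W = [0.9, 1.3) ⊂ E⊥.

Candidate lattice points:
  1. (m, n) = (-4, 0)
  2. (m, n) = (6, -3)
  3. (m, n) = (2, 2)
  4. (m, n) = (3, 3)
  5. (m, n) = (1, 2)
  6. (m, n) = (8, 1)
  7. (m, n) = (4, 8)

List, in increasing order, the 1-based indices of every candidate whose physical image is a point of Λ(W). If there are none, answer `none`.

β' = (2−√8)/2 ≈ -0.414214.
candidate 1: (m,n)=(-4,0) → π∥ = -4+0·β ≈ -4.000000, π⊥ = -4+0·β' ≈ -4.000000 ∉ [0.9, 1.3) ⇒ out
candidate 2: (m,n)=(6,-3) → π∥ = 6-3·β ≈ -1.242641, π⊥ = 6-3·β' ≈ 7.242641 ∉ [0.9, 1.3) ⇒ out
candidate 3: (m,n)=(2,2) → π∥ = 2+2·β ≈ 6.828427, π⊥ = 2+2·β' ≈ 1.171573 ∈ [0.9, 1.3) ⇒ IN Λ
candidate 4: (m,n)=(3,3) → π∥ = 3+3·β ≈ 10.242641, π⊥ = 3+3·β' ≈ 1.757359 ∉ [0.9, 1.3) ⇒ out
candidate 5: (m,n)=(1,2) → π∥ = 1+2·β ≈ 5.828427, π⊥ = 1+2·β' ≈ 0.171573 ∉ [0.9, 1.3) ⇒ out
candidate 6: (m,n)=(8,1) → π∥ = 8+1·β ≈ 10.414214, π⊥ = 8+1·β' ≈ 7.585786 ∉ [0.9, 1.3) ⇒ out
candidate 7: (m,n)=(4,8) → π∥ = 4+8·β ≈ 23.313708, π⊥ = 4+8·β' ≈ 0.686292 ∉ [0.9, 1.3) ⇒ out

3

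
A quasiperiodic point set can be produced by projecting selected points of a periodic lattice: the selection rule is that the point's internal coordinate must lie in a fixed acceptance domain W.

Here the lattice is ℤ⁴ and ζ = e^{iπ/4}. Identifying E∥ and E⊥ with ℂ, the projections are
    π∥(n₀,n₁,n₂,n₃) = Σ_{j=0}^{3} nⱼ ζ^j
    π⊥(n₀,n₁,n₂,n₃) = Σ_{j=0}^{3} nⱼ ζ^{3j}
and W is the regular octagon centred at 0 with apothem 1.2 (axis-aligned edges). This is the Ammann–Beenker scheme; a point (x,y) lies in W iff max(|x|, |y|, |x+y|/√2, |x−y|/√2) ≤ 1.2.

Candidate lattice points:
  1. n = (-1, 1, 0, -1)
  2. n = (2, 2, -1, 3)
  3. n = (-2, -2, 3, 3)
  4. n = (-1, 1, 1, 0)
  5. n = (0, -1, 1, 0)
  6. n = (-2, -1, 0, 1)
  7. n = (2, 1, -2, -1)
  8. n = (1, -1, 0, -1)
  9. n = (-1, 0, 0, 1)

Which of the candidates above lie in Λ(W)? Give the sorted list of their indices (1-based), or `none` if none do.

6, 9

Internal map: ζ^{3j} for j=0..3 gives (1,0), (−√2/2,√2/2), (0,−1), (√2/2,√2/2).
candidate 1: n = (-1, 1, 0, -1) → π⊥ ≈ (-2.414214, +0.000000); max(|x|,|y|,|x±y|/√2) = 2.414214 > 1.2 ⇒ ∉ W
candidate 2: n = (2, 2, -1, 3) → π⊥ ≈ (+2.707107, +4.535534); max(|x|,|y|,|x±y|/√2) = 5.121320 > 1.2 ⇒ ∉ W
candidate 3: n = (-2, -2, 3, 3) → π⊥ ≈ (+1.535534, -2.292893); max(|x|,|y|,|x±y|/√2) = 2.707107 > 1.2 ⇒ ∉ W
candidate 4: n = (-1, 1, 1, 0) → π⊥ ≈ (-1.707107, -0.292893); max(|x|,|y|,|x±y|/√2) = 1.707107 > 1.2 ⇒ ∉ W
candidate 5: n = (0, -1, 1, 0) → π⊥ ≈ (+0.707107, -1.707107); max(|x|,|y|,|x±y|/√2) = 1.707107 > 1.2 ⇒ ∉ W
candidate 6: n = (-2, -1, 0, 1) → π⊥ ≈ (-0.585786, +0.000000); max(|x|,|y|,|x±y|/√2) = 0.585786 ≤ 1.2 ⇒ ∈ W
candidate 7: n = (2, 1, -2, -1) → π⊥ ≈ (+0.585786, +2.000000); max(|x|,|y|,|x±y|/√2) = 2.000000 > 1.2 ⇒ ∉ W
candidate 8: n = (1, -1, 0, -1) → π⊥ ≈ (+1.000000, -1.414214); max(|x|,|y|,|x±y|/√2) = 1.707107 > 1.2 ⇒ ∉ W
candidate 9: n = (-1, 0, 0, 1) → π⊥ ≈ (-0.292893, +0.707107); max(|x|,|y|,|x±y|/√2) = 0.707107 ≤ 1.2 ⇒ ∈ W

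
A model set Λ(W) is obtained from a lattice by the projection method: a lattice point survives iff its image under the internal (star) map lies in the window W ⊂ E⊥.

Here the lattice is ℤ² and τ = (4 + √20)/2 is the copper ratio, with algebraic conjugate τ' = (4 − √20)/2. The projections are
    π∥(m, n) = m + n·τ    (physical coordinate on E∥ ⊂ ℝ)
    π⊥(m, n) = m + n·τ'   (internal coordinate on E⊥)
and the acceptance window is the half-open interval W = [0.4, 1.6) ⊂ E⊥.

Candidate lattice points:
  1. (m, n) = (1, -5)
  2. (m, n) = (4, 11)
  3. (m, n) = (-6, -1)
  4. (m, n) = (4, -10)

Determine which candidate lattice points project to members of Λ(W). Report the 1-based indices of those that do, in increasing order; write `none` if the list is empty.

τ' = (4−√20)/2 ≈ -0.2361.
[1] lift (1,-5): star map gives 2.1803; window check 0.4 ≤ 2.1803 < 1.6 is false → out
[2] lift (4,11): star map gives 1.4033; window check 0.4 ≤ 1.4033 < 1.6 is true → IN Λ
[3] lift (-6,-1): star map gives -5.7639; window check 0.4 ≤ -5.7639 < 1.6 is false → out
[4] lift (4,-10): star map gives 6.3607; window check 0.4 ≤ 6.3607 < 1.6 is false → out

2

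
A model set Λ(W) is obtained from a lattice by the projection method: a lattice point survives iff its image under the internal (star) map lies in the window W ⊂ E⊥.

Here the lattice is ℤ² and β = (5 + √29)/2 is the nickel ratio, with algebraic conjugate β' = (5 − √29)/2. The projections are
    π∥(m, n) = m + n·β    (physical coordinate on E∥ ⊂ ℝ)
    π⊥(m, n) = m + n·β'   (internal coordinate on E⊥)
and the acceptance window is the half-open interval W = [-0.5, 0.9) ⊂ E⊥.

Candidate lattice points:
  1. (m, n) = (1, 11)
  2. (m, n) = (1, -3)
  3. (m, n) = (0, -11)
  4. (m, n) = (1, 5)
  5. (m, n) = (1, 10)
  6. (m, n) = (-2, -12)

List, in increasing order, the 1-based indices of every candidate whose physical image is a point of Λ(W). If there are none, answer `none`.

β' = (5−√29)/2 ≈ -0.192582.
[1] lift (1,11): star map gives -1.118406; window check -0.5 ≤ -1.118406 < 0.9 is false → out
[2] lift (1,-3): star map gives 1.577747; window check -0.5 ≤ 1.577747 < 0.9 is false → out
[3] lift (0,-11): star map gives 2.118406; window check -0.5 ≤ 2.118406 < 0.9 is false → out
[4] lift (1,5): star map gives 0.037088; window check -0.5 ≤ 0.037088 < 0.9 is true → IN Λ
[5] lift (1,10): star map gives -0.925824; window check -0.5 ≤ -0.925824 < 0.9 is false → out
[6] lift (-2,-12): star map gives 0.310989; window check -0.5 ≤ 0.310989 < 0.9 is true → IN Λ

4, 6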